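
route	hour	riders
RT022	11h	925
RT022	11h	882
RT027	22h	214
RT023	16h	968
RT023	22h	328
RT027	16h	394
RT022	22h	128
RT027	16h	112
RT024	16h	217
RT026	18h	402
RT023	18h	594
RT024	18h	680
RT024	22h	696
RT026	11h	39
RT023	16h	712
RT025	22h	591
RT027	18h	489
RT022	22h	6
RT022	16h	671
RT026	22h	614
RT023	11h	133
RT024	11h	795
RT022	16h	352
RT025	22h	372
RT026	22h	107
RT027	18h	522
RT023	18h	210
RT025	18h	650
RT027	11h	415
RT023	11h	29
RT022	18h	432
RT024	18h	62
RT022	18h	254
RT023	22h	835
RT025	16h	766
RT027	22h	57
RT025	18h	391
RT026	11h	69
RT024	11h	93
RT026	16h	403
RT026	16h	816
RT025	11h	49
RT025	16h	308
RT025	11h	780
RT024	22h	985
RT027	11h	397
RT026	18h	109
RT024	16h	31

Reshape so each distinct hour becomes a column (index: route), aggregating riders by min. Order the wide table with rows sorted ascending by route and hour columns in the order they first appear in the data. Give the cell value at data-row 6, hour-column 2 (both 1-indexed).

57

With rows sorted ascending by route, row 6 is route=RT027. hour columns in first-appearance order: 11h, 22h, 16h, 18h; column 2 is 22h.
Long rows with route=RT027, hour=22h: min(214, 57) = 57.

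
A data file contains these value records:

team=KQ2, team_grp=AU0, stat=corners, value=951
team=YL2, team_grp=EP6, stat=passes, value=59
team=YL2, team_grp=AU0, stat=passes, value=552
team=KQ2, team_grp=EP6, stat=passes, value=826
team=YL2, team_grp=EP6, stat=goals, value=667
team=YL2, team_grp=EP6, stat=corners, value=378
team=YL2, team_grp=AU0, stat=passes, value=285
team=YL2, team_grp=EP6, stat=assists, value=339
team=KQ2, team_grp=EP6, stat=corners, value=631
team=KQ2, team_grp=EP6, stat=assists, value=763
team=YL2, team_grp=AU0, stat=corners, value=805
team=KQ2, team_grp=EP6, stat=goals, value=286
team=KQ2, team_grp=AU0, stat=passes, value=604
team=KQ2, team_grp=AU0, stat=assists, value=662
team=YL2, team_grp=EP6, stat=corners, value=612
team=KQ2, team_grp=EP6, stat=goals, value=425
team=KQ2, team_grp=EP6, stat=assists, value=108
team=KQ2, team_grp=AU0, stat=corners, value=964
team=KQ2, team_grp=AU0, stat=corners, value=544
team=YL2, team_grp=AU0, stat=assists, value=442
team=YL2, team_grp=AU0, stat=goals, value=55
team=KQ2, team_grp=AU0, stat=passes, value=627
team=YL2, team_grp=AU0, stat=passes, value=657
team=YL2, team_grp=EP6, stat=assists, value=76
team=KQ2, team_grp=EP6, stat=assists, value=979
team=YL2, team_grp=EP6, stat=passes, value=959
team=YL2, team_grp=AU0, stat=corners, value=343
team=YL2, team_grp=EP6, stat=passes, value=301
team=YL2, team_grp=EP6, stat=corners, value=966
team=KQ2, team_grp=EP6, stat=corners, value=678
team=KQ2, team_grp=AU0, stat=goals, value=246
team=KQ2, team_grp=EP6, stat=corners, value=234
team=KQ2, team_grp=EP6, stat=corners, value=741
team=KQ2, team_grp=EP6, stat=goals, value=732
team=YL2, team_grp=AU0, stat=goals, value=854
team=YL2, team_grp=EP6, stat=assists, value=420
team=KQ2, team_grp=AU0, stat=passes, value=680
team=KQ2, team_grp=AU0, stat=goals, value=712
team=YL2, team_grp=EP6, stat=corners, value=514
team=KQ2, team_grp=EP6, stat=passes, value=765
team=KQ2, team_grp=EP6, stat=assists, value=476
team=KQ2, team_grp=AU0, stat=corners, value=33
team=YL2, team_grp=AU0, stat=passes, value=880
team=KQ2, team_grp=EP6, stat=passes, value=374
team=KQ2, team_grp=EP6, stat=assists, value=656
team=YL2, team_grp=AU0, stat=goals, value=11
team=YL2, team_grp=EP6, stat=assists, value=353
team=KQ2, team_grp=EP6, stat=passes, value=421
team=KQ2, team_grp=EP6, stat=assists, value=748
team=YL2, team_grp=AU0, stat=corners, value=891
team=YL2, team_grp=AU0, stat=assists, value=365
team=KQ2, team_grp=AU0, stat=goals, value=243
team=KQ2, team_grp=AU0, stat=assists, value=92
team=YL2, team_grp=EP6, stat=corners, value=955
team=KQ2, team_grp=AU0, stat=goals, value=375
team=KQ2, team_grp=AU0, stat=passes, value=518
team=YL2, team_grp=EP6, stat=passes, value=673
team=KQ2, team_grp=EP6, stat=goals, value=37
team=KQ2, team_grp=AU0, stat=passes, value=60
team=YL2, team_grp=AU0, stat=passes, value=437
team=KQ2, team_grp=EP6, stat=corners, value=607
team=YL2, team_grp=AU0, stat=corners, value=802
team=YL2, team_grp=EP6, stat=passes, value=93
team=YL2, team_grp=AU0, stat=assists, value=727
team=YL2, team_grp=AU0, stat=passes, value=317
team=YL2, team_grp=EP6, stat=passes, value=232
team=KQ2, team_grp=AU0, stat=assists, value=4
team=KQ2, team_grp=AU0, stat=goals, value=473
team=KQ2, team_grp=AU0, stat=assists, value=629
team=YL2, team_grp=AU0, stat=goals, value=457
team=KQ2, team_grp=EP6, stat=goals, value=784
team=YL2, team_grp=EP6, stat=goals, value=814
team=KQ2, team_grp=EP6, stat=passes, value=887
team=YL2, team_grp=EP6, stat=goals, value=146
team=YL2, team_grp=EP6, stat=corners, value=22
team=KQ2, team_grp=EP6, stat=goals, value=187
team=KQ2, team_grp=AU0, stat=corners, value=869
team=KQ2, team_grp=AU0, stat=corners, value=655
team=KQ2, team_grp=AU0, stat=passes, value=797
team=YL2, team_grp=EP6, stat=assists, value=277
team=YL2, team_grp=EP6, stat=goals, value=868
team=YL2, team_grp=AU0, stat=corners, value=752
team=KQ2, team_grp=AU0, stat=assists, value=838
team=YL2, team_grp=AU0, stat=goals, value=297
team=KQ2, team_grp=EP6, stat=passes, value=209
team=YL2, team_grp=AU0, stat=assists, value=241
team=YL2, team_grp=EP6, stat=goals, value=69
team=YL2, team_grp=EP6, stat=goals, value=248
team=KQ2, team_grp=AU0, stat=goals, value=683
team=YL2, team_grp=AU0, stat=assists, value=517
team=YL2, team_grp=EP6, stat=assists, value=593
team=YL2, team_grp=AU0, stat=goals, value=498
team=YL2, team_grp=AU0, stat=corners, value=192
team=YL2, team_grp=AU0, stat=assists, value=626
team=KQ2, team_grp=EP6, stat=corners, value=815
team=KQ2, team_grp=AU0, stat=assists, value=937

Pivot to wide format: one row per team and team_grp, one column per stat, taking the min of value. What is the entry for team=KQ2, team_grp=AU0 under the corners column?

Rows with team=KQ2, team_grp=AU0 and stat=corners: value values are 951, 964, 544, 33, 869, 655.
min(951, 964, 544, 33, 869, 655) = 33.

33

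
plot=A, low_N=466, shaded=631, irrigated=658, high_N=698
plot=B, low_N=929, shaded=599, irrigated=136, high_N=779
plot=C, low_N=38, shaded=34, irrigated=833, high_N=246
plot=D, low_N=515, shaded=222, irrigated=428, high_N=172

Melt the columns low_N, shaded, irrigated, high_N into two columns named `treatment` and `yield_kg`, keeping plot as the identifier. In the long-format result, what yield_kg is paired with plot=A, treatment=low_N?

466

Unpivoting turns each (plot, wide-column) pair into one long row.
The wide cell at row A, column low_N holds 466, so the long row (A, low_N) has yield_kg=466.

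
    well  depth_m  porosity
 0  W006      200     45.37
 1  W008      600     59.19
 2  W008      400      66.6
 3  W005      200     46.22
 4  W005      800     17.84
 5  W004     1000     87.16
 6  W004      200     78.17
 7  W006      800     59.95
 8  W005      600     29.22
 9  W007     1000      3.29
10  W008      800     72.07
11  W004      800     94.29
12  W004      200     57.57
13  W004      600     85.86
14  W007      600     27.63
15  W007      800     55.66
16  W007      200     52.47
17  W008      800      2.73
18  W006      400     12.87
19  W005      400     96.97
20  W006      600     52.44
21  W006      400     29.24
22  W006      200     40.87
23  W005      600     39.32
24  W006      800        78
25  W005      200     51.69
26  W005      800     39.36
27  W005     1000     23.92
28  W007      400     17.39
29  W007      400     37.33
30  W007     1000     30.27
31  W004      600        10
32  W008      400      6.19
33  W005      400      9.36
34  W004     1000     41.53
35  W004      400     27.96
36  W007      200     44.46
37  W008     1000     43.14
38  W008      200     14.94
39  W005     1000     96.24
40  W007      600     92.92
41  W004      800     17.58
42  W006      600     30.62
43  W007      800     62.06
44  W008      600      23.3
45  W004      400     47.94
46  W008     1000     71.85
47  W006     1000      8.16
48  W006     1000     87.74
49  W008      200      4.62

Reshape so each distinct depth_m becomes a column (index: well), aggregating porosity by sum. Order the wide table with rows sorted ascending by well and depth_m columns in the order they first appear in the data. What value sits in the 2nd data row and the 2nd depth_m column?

68.54

With rows sorted ascending by well, row 2 is well=W005. depth_m columns in first-appearance order: 200, 600, 400, 800, 1000; column 2 is 600.
Long rows with well=W005, depth_m=600: 29.22 + 39.32 = 68.54.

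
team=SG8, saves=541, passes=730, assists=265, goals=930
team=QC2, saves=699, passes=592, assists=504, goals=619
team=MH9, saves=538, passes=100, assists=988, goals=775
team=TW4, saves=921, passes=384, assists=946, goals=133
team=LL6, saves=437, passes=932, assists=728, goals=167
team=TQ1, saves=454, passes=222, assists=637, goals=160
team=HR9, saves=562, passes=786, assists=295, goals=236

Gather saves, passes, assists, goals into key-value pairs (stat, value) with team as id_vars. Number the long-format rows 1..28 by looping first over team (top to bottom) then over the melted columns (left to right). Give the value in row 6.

592

28 rows total (7 × 4). Row 6: index ⌊(6-1)/4⌋ = 1 into team → QC2; (6-1) mod 4 = 1 into the melted columns → passes.
So row 6 is (QC2, passes, 592); value = 592.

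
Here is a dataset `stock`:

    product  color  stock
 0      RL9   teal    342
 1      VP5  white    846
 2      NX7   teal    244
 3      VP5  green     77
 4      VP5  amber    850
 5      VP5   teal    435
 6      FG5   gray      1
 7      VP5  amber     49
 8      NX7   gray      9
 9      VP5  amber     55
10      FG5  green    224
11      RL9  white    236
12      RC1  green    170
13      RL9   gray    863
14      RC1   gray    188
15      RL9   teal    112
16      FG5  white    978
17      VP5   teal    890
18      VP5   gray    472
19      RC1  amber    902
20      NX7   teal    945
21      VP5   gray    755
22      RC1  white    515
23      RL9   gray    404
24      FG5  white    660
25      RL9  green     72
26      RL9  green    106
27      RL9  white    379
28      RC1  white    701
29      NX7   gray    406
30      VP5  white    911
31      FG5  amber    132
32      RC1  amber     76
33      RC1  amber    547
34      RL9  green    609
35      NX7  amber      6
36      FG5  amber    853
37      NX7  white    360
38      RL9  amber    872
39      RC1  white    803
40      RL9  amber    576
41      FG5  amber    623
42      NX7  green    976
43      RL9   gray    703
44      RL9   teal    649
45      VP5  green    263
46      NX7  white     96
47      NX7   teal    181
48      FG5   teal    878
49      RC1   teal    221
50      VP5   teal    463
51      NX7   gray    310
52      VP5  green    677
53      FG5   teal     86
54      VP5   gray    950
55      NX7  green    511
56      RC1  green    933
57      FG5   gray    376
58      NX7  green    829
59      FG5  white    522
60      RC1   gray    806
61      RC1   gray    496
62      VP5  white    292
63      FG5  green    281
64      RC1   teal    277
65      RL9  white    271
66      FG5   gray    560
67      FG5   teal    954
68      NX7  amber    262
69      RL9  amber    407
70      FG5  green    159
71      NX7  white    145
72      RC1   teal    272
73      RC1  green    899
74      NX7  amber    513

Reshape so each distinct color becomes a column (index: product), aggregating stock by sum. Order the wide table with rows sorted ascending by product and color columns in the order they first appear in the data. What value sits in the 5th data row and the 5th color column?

With rows sorted ascending by product, row 5 is product=VP5. color columns in first-appearance order: teal, white, green, amber, gray; column 5 is gray.
Long rows with product=VP5, color=gray: 472 + 755 + 950 = 2177.

2177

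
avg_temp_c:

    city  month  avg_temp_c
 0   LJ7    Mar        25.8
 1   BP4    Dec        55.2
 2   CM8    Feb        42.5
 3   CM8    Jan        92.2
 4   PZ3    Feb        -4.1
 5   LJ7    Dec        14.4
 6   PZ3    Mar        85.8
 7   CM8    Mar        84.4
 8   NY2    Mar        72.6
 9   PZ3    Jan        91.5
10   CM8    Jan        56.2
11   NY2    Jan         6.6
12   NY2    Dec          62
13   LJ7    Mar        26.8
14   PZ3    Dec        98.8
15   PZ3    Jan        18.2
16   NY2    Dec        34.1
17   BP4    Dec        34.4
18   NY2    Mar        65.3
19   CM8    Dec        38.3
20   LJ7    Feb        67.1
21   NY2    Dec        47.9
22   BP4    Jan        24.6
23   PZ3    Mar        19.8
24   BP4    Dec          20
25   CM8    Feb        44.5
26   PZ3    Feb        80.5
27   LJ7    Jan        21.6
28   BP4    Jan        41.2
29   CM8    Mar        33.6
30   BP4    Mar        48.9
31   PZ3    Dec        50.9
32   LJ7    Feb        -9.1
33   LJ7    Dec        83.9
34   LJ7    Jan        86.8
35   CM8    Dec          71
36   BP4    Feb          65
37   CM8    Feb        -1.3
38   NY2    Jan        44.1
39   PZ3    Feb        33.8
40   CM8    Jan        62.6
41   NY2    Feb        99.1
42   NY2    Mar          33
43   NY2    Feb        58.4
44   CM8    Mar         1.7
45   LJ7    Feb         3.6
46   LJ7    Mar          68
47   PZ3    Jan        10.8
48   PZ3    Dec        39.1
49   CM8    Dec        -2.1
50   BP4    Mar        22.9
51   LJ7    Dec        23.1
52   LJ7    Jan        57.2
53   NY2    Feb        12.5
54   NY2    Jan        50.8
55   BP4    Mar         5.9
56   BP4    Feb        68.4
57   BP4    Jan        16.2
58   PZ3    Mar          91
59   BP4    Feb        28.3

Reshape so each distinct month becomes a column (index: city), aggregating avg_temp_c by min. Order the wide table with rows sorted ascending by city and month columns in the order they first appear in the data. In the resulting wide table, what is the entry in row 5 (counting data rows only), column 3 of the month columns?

With rows sorted ascending by city, row 5 is city=PZ3. month columns in first-appearance order: Mar, Dec, Feb, Jan; column 3 is Feb.
Long rows with city=PZ3, month=Feb: min(-4.1, 80.5, 33.8) = -4.1.

-4.1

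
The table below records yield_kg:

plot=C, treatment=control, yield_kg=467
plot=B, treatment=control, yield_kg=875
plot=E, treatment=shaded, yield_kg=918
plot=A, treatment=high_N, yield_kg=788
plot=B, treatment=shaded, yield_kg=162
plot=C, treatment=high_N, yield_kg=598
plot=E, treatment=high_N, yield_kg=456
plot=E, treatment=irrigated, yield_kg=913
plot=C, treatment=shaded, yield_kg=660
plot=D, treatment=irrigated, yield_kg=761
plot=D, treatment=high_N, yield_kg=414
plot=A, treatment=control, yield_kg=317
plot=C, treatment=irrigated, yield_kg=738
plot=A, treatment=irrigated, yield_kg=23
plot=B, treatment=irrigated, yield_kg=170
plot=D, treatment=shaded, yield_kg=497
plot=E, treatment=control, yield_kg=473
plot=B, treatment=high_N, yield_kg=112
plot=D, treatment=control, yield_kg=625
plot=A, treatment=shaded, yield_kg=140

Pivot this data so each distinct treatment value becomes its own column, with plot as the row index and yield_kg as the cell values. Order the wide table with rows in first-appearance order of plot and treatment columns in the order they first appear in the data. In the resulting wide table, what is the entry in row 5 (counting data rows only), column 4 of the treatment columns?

With rows in first-appearance order of plot, row 5 is plot=D. treatment columns in first-appearance order: control, shaded, high_N, irrigated; column 4 is irrigated.
Long rows with plot=D, treatment=irrigated: yield_kg = 761.

761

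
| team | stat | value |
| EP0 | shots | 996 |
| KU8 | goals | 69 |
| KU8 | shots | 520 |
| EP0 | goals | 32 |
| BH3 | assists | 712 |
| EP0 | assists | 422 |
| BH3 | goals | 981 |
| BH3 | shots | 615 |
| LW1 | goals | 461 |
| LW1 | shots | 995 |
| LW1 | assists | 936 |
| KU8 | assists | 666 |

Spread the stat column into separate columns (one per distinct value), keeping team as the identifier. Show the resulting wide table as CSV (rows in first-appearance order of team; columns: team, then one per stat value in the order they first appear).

team,shots,goals,assists
EP0,996,32,422
KU8,520,69,666
BH3,615,981,712
LW1,995,461,936

Columns: team plus the 3 distinct stat values (shots, goals, assists).
For example, row EP0 column shots takes value=996 from the long row (EP0, shots).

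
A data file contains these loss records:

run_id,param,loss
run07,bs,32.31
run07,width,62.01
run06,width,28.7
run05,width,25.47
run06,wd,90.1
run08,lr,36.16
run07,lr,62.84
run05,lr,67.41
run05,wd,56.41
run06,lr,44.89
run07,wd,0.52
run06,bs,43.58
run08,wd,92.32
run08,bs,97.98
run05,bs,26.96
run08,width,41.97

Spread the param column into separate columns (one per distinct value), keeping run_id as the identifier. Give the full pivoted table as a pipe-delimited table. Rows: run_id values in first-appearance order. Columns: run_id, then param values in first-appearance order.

Columns: run_id plus the 4 distinct param values (bs, width, wd, lr).
For example, row run07 column bs takes loss=32.31 from the long row (run07, bs).

| run_id | bs | width | wd | lr |
| run07 | 32.31 | 62.01 | 0.52 | 62.84 |
| run06 | 43.58 | 28.7 | 90.1 | 44.89 |
| run05 | 26.96 | 25.47 | 56.41 | 67.41 |
| run08 | 97.98 | 41.97 | 92.32 | 36.16 |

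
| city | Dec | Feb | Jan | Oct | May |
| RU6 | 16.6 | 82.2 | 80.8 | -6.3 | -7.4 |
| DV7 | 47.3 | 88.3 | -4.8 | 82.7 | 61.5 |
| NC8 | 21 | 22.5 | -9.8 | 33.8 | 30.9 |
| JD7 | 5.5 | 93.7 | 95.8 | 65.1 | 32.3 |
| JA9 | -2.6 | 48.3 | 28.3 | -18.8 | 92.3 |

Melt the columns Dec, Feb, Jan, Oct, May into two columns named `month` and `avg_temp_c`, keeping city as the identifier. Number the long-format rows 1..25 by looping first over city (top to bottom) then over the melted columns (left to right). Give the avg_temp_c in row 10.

25 rows total (5 × 5). Row 10: index ⌊(10-1)/5⌋ = 1 into city → DV7; (10-1) mod 5 = 4 into the melted columns → May.
So row 10 is (DV7, May, 61.5); avg_temp_c = 61.5.

61.5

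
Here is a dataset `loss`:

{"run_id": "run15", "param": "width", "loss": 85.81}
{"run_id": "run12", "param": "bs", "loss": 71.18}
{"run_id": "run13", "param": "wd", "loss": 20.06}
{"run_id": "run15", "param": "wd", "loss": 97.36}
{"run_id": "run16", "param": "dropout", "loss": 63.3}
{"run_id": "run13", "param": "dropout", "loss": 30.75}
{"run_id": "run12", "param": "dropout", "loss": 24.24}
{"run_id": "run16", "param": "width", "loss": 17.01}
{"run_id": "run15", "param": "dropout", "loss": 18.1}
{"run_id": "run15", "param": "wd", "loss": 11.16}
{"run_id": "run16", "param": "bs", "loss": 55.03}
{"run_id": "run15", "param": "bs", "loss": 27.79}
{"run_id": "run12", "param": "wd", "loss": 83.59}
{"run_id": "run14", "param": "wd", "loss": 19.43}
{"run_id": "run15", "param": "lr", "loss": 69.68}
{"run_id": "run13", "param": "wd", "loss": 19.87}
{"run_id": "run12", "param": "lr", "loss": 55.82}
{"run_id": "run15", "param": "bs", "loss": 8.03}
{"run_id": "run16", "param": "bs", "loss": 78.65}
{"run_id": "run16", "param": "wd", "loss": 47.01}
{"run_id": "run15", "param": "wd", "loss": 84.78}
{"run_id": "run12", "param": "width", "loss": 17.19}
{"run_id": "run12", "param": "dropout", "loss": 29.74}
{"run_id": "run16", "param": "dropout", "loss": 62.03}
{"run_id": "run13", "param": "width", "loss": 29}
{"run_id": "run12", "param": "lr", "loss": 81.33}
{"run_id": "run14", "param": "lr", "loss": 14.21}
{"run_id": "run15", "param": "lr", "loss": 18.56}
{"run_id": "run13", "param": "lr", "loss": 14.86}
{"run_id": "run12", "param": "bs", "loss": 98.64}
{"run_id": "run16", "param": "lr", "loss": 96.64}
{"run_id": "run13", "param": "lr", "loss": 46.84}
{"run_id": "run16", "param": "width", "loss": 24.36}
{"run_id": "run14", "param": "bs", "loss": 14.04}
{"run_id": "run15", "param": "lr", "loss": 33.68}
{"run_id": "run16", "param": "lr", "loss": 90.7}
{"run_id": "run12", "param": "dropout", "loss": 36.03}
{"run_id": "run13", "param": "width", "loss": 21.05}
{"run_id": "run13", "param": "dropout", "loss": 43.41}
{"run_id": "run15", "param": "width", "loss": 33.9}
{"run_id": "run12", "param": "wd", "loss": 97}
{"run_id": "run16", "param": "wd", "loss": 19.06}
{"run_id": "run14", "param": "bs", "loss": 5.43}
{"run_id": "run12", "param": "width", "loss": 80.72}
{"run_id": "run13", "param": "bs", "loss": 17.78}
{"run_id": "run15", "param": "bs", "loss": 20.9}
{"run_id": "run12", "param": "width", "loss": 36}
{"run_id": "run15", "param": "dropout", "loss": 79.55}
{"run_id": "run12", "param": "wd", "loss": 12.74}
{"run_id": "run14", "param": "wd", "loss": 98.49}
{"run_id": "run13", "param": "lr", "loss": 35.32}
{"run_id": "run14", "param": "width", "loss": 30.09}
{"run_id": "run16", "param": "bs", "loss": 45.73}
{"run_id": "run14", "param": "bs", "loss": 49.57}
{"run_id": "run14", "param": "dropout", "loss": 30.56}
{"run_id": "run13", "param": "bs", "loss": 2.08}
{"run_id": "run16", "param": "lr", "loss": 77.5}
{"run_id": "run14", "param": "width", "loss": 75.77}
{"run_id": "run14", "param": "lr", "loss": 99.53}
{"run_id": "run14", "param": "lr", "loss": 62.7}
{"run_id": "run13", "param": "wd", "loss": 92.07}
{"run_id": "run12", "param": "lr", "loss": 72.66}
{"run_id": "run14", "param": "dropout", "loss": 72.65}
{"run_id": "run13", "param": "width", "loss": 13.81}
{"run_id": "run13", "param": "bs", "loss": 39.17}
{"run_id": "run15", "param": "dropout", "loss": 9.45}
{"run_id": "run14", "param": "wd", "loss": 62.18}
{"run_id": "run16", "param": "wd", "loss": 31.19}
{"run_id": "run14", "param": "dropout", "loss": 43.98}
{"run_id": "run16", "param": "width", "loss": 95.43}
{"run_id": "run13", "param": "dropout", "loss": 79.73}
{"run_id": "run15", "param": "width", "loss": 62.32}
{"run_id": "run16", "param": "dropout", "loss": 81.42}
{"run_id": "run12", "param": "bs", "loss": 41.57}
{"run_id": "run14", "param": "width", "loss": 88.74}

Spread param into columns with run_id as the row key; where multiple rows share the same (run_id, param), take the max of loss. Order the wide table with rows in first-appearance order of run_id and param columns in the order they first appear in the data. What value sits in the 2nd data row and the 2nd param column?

98.64

With rows in first-appearance order of run_id, row 2 is run_id=run12. param columns in first-appearance order: width, bs, wd, dropout, lr; column 2 is bs.
Long rows with run_id=run12, param=bs: max(71.18, 98.64, 41.57) = 98.64.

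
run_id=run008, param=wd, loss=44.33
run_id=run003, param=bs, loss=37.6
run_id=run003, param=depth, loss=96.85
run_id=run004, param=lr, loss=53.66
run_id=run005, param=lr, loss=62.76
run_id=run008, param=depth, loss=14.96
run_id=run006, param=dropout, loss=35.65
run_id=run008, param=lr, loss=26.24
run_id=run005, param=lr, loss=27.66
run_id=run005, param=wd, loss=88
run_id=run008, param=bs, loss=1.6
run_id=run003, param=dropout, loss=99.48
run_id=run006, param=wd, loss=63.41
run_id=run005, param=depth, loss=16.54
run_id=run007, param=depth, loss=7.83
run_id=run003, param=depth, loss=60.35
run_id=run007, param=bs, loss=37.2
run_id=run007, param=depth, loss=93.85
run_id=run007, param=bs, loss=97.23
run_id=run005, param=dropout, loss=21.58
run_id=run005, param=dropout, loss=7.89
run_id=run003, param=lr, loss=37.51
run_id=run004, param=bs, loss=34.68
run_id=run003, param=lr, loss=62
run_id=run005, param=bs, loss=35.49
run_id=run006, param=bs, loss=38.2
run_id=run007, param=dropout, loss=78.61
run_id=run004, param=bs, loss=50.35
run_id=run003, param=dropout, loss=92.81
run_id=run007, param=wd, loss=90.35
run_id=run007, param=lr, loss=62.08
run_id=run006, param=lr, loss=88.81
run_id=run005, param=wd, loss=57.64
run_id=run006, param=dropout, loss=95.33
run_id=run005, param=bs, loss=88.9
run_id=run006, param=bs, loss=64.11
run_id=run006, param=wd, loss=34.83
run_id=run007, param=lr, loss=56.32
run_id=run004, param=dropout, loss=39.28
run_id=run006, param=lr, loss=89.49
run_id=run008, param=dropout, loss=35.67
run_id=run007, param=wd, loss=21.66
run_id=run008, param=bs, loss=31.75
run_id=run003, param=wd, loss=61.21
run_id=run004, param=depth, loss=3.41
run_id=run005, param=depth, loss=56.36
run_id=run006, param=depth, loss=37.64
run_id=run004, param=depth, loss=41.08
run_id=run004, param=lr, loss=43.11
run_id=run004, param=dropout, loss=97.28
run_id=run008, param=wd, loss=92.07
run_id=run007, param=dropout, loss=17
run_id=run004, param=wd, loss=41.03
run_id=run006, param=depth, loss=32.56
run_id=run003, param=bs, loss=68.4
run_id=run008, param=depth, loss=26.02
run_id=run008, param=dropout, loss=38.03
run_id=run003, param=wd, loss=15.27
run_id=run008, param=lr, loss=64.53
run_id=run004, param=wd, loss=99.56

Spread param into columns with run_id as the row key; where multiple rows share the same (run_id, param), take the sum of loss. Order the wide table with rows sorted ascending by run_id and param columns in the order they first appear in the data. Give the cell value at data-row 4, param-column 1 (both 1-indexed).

With rows sorted ascending by run_id, row 4 is run_id=run006. param columns in first-appearance order: wd, bs, depth, lr, dropout; column 1 is wd.
Long rows with run_id=run006, param=wd: 63.41 + 34.83 = 98.24.

98.24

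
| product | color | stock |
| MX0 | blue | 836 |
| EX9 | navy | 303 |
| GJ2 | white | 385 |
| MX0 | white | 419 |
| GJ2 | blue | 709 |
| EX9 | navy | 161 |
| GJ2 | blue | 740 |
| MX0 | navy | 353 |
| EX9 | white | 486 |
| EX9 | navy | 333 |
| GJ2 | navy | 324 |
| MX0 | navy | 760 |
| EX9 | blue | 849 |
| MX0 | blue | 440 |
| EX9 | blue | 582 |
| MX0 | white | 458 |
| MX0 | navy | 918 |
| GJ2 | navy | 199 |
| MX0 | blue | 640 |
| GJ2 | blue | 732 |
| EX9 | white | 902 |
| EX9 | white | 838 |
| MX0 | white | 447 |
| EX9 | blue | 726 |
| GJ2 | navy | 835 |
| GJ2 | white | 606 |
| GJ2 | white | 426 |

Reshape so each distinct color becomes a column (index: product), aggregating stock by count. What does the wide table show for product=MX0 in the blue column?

3

Rows with product=MX0 and color=blue: stock values are 836, 440, 640.
3 rows match — count = 3.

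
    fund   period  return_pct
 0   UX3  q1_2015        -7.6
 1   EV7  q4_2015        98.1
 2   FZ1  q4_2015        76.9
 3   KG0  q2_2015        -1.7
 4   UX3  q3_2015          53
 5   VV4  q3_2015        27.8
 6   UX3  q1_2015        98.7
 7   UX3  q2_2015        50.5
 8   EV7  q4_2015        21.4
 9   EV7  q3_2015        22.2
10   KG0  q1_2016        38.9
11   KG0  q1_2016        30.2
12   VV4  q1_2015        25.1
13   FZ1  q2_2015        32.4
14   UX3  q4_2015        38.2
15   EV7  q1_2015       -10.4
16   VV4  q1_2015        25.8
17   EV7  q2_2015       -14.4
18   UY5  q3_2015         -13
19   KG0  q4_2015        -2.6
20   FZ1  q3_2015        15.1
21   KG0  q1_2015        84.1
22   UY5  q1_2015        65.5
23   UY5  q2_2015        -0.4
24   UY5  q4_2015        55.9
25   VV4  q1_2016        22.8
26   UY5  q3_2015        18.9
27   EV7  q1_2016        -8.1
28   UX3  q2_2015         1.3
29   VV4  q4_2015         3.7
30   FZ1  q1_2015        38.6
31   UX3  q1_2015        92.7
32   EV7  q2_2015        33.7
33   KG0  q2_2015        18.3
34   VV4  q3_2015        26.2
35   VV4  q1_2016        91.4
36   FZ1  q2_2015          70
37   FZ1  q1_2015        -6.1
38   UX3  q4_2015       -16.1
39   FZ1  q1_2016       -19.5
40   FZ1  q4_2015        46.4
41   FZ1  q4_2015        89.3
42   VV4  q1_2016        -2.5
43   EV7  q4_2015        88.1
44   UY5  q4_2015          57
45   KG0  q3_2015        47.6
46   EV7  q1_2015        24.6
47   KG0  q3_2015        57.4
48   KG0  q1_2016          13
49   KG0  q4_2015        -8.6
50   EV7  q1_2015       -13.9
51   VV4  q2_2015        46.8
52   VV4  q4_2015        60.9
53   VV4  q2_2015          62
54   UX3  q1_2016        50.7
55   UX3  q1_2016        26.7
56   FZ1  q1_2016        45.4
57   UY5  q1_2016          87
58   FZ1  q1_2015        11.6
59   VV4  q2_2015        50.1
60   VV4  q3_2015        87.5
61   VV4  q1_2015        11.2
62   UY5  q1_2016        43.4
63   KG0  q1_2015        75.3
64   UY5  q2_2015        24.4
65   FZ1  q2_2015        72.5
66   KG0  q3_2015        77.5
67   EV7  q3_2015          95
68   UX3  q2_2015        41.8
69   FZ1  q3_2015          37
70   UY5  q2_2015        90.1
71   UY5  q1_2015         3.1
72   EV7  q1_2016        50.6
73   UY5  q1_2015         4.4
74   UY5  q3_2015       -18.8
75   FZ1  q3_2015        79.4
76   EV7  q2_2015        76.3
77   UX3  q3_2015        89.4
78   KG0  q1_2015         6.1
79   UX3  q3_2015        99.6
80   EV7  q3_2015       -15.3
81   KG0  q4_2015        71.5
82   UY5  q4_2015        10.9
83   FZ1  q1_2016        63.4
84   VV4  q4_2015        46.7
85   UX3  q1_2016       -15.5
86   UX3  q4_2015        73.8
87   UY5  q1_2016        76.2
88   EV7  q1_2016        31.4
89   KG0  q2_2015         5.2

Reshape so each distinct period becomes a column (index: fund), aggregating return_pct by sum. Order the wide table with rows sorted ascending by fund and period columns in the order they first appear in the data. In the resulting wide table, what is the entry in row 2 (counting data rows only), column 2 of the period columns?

212.6

With rows sorted ascending by fund, row 2 is fund=FZ1. period columns in first-appearance order: q1_2015, q4_2015, q2_2015, q3_2015, q1_2016; column 2 is q4_2015.
Long rows with fund=FZ1, period=q4_2015: 76.9 + 46.4 + 89.3 = 212.6.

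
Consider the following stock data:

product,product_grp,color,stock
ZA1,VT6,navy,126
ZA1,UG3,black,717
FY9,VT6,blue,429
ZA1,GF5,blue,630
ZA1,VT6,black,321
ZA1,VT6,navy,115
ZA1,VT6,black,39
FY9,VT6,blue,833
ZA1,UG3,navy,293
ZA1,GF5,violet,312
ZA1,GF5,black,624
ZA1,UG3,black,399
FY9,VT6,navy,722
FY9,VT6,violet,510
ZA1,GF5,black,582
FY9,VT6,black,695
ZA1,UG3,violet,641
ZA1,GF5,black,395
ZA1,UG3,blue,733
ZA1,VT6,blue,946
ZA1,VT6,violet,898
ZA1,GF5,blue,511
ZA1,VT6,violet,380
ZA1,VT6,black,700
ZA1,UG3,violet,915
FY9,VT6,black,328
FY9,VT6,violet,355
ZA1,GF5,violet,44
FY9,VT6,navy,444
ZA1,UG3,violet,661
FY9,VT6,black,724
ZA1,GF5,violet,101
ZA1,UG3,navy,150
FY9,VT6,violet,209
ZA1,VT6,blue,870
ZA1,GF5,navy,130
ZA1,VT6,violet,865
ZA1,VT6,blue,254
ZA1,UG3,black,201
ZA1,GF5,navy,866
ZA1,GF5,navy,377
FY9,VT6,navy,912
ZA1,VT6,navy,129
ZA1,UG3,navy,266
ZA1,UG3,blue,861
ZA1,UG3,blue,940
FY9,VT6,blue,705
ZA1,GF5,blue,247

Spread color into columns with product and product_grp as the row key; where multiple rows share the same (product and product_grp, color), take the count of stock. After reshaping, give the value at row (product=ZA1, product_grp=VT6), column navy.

Rows with product=ZA1, product_grp=VT6 and color=navy: stock values are 126, 115, 129.
3 rows match — count = 3.

3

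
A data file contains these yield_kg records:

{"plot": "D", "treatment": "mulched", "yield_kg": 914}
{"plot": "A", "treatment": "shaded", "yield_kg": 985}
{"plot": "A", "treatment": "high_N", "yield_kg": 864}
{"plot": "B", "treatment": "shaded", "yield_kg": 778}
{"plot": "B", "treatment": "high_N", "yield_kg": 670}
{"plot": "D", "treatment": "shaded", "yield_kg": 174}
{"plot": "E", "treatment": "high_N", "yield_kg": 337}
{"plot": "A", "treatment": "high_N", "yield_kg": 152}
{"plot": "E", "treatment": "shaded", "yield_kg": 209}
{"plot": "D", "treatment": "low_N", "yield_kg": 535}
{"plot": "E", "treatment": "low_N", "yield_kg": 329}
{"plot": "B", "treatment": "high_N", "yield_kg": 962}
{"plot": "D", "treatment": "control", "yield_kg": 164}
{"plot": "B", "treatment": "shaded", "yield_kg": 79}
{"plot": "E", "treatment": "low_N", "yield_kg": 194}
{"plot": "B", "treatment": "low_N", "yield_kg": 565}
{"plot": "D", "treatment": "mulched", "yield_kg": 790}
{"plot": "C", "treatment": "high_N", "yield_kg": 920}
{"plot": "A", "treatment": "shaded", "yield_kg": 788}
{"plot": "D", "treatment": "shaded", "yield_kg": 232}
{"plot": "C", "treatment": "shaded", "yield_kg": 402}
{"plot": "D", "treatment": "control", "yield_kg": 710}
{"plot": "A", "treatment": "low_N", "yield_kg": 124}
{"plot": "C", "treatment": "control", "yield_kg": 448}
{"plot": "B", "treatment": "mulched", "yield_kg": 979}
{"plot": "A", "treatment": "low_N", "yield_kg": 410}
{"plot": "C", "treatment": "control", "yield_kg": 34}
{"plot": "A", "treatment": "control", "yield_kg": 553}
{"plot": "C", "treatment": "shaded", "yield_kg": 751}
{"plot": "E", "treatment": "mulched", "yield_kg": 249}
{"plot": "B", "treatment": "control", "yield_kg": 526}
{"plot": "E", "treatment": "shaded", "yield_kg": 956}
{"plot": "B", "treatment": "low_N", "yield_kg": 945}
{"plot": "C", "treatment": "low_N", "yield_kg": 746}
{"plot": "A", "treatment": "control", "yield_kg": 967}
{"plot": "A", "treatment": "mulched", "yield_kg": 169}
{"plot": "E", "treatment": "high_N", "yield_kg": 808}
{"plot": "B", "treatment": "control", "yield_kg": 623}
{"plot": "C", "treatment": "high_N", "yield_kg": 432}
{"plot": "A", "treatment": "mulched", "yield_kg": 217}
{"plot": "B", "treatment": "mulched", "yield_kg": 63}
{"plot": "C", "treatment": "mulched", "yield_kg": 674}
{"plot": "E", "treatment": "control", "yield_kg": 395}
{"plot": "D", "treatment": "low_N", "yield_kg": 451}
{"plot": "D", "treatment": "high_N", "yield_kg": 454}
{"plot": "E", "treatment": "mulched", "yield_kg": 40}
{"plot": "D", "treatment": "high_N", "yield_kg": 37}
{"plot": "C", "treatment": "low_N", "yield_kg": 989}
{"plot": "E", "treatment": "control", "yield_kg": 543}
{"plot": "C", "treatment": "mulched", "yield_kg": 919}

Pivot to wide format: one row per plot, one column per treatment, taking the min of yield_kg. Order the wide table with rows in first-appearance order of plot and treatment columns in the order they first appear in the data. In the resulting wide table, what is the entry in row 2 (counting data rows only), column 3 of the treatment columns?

With rows in first-appearance order of plot, row 2 is plot=A. treatment columns in first-appearance order: mulched, shaded, high_N, low_N, control; column 3 is high_N.
Long rows with plot=A, treatment=high_N: min(864, 152) = 152.

152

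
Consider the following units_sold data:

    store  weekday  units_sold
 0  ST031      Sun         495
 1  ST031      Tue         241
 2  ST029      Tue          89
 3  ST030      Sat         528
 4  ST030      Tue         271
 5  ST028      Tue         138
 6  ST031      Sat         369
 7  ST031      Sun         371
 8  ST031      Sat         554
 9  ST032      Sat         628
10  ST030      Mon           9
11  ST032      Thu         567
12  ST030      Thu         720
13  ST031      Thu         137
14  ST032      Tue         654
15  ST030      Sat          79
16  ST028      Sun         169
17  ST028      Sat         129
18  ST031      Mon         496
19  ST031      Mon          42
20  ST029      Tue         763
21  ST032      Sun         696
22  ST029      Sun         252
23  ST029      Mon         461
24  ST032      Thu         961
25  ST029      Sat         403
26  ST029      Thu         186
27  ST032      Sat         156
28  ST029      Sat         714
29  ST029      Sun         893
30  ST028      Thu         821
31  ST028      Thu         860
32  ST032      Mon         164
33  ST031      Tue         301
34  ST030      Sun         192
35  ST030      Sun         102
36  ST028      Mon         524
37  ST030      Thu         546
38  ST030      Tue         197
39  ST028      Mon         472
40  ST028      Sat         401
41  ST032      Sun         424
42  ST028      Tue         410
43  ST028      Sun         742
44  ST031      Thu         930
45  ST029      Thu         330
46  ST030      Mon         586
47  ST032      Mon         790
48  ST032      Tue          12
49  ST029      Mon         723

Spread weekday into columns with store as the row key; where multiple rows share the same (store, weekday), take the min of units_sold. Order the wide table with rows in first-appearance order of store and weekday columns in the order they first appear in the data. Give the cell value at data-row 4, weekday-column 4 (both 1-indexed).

With rows in first-appearance order of store, row 4 is store=ST028. weekday columns in first-appearance order: Sun, Tue, Sat, Mon, Thu; column 4 is Mon.
Long rows with store=ST028, weekday=Mon: min(524, 472) = 472.

472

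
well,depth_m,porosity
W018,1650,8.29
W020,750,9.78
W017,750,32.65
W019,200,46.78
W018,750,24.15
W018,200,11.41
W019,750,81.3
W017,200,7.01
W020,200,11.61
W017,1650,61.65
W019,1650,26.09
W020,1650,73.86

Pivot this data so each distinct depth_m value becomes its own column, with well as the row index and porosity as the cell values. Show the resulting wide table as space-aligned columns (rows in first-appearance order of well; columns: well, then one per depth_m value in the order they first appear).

Columns: well plus the 3 distinct depth_m values (1650, 750, 200).
For example, row W018 column 1650 takes porosity=8.29 from the long row (W018, 1650).

well  1650   750    200  
W018  8.29   24.15  11.41
W020  73.86  9.78   11.61
W017  61.65  32.65  7.01 
W019  26.09  81.3   46.78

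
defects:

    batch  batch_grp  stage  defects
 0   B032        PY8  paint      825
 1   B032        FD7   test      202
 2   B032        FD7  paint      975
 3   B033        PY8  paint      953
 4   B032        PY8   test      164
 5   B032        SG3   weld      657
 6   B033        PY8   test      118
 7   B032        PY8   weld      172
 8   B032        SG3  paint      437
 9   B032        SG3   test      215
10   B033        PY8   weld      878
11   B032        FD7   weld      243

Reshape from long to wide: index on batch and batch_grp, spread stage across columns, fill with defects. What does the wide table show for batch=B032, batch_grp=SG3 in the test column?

215

Wide layout: rows indexed by batch and batch_grp, columns are the 3 distinct stage values (paint, test, weld).
Cell (batch=B032, batch_grp=SG3, stage=test) draws from the long row where batch=B032, batch_grp=SG3 and stage=test, which has defects=215.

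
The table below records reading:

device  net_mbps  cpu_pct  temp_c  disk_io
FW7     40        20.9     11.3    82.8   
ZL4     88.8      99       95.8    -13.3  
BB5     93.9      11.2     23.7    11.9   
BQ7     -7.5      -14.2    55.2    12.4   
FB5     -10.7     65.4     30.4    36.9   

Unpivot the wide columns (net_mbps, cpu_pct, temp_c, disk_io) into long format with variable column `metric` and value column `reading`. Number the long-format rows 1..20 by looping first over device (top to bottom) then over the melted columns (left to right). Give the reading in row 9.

20 rows total (5 × 4). Row 9: index ⌊(9-1)/4⌋ = 2 into device → BB5; (9-1) mod 4 = 0 into the melted columns → net_mbps.
So row 9 is (BB5, net_mbps, 93.9); reading = 93.9.

93.9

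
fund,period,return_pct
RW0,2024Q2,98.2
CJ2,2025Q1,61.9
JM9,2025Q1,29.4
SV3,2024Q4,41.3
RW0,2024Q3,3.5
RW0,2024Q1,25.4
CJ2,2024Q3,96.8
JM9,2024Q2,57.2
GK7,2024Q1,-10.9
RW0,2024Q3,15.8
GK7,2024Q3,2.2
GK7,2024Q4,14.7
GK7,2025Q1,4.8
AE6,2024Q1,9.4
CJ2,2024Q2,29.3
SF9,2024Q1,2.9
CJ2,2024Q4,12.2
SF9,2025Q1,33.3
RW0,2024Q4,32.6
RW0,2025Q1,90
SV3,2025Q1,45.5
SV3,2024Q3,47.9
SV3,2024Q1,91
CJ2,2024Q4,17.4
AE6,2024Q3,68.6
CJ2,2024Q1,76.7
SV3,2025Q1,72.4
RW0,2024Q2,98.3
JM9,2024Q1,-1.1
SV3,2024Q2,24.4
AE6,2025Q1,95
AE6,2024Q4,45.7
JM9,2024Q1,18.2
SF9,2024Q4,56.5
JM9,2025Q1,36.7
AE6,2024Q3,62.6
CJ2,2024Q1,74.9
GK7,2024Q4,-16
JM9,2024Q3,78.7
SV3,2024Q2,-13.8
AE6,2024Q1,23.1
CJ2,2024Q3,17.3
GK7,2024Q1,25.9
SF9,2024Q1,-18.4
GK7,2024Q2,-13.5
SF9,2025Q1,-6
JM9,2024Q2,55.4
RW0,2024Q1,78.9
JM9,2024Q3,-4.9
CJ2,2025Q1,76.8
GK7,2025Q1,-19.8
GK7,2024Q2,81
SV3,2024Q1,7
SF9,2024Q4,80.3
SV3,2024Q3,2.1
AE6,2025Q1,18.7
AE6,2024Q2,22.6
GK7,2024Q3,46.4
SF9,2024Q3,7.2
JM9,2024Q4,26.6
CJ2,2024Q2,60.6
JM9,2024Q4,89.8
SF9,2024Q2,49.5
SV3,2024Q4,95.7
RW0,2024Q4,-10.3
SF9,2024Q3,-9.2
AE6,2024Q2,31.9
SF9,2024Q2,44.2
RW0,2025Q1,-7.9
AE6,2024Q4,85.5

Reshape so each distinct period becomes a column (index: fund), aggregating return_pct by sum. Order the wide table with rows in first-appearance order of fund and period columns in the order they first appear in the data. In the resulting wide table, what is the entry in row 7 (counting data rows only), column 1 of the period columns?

With rows in first-appearance order of fund, row 7 is fund=SF9. period columns in first-appearance order: 2024Q2, 2025Q1, 2024Q4, 2024Q3, 2024Q1; column 1 is 2024Q2.
Long rows with fund=SF9, period=2024Q2: 49.5 + 44.2 = 93.7.

93.7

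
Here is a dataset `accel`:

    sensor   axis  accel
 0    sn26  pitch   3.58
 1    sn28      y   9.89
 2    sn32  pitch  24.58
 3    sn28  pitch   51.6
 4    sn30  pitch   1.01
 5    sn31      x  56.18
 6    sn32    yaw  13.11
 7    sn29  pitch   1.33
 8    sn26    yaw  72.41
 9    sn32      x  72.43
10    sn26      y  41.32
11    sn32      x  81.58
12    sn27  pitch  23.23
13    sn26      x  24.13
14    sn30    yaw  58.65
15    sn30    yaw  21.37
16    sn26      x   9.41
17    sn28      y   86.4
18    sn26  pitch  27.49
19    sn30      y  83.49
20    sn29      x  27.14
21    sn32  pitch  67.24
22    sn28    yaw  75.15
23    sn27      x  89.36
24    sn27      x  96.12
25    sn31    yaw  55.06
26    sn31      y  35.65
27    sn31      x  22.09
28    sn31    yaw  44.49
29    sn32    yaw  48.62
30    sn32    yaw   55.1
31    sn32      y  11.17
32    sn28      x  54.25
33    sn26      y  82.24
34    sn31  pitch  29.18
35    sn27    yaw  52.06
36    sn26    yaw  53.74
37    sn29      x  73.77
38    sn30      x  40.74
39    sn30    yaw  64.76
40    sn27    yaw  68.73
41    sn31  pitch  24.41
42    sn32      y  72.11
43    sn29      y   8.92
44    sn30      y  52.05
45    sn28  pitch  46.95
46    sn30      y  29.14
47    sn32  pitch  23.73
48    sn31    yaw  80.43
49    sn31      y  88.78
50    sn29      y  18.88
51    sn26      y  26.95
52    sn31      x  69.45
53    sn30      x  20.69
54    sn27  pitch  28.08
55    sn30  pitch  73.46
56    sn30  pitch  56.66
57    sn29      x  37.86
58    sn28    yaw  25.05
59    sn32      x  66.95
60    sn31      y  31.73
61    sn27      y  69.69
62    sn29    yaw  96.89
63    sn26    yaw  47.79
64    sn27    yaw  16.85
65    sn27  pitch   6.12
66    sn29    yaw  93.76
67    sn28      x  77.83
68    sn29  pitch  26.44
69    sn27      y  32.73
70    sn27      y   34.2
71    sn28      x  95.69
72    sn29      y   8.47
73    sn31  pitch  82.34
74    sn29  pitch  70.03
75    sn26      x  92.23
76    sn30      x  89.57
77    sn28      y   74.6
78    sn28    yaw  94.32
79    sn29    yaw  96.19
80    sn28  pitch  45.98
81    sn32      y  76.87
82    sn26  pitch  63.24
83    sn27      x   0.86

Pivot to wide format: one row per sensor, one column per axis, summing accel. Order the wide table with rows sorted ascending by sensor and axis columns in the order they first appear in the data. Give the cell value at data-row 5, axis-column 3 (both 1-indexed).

With rows sorted ascending by sensor, row 5 is sensor=sn30. axis columns in first-appearance order: pitch, y, x, yaw; column 3 is x.
Long rows with sensor=sn30, axis=x: 40.74 + 20.69 + 89.57 = 151.

151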